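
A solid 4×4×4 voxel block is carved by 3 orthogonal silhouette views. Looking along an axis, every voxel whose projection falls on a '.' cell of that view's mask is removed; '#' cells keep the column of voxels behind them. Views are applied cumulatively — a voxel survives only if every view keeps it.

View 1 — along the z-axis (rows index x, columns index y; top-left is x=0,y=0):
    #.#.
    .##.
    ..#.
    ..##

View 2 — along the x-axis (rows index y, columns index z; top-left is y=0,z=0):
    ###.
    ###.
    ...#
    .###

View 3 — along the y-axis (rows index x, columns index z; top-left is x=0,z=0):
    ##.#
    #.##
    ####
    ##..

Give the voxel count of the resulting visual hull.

remaining voxels: 8

start: 4×4×4 = 64 voxels
after view 1 [z-axis, 7 of 16 cells solid] → remaining = 28
after view 2 [x-axis, 10 of 16 cells solid] → remaining = 13
after view 3 [y-axis, 12 of 16 cells solid] → remaining = 8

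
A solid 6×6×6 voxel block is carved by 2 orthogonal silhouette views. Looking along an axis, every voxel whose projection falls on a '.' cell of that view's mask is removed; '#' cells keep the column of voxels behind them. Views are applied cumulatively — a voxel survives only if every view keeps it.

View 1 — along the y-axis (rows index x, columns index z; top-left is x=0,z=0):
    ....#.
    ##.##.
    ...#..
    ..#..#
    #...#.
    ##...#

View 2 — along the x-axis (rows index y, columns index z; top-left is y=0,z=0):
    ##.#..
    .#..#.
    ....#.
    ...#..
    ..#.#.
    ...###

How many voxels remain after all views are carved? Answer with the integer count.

28 voxels

before carving: 216 voxels (6×6×6)
  1. axis=1 (XZ plane), |mask|=13  ⇒  voxels=78
  2. axis=0 (YZ plane), |mask|=12  ⇒  voxels=28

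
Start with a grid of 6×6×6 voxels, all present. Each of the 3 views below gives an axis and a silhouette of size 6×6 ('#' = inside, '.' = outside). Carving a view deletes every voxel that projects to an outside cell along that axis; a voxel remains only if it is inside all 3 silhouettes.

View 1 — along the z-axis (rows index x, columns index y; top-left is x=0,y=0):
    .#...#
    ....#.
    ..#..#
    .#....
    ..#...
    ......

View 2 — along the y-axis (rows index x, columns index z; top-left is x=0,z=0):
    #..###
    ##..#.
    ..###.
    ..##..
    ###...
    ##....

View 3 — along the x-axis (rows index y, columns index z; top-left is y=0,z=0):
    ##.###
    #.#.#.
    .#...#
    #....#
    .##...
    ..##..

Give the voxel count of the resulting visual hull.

before carving: 216 voxels (6×6×6)
[1] z-view keeps 7 columns → grid now 42
[2] y-view keeps 17 columns → grid now 22
[3] x-view keeps 16 columns → grid now 8

8 voxels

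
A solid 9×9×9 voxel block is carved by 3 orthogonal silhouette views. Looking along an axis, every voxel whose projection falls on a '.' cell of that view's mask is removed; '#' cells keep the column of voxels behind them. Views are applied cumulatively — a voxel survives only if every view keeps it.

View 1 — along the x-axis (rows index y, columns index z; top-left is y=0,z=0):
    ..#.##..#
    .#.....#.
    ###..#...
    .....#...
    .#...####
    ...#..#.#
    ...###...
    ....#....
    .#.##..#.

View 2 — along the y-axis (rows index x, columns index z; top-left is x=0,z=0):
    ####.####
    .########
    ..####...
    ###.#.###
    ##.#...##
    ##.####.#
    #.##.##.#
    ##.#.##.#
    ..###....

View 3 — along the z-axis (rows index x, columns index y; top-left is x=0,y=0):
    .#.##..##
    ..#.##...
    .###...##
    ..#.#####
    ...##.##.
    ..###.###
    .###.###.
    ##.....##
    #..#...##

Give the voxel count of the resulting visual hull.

before carving: 729 voxels (9×9×9)
after view 1 [x-axis, 27 of 81 cells solid] → remaining = 243
after view 2 [y-axis, 54 of 81 cells solid] → remaining = 161
after view 3 [z-axis, 43 of 81 cells solid] → remaining = 80

remaining voxels: 80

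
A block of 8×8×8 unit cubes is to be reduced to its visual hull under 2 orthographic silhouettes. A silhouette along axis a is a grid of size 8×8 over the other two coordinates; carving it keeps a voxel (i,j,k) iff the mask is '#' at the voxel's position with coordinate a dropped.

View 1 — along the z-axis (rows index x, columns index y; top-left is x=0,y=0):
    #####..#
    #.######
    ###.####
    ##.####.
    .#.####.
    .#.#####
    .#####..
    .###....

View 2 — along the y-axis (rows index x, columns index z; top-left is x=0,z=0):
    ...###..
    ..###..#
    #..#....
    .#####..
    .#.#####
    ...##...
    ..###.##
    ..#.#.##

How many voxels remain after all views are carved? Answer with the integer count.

|visual hull| = 169

start: 8×8×8 = 512 voxels
carve view 1 (along z, XY-mask fill 45/64): 360 voxels remain
carve view 2 (along y, XZ-mask fill 31/64): 169 voxels remain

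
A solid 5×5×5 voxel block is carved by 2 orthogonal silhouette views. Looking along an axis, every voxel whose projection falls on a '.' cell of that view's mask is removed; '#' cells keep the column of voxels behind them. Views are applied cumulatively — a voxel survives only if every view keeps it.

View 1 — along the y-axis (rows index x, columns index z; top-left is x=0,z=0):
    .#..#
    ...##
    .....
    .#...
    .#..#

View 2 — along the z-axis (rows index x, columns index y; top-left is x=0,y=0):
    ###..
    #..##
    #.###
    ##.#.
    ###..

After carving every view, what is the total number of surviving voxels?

initial block: 5^3 = 125
carve view 1 (along y, XZ-mask fill 7/25): 35 voxels remain
carve view 2 (along z, XY-mask fill 16/25): 21 voxels remain

21 voxels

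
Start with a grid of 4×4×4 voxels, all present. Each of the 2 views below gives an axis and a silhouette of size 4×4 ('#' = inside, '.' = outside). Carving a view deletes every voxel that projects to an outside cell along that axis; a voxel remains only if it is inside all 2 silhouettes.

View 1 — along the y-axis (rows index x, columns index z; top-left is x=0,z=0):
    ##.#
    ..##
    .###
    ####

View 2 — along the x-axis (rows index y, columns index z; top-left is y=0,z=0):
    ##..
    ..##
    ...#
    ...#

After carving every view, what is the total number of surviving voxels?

full grid |V| = 64
V1 y: intersect with XZ mask (12 set) -- 48 left
V2 x: intersect with YZ mask (6 set) -- 20 left

voxel count = 20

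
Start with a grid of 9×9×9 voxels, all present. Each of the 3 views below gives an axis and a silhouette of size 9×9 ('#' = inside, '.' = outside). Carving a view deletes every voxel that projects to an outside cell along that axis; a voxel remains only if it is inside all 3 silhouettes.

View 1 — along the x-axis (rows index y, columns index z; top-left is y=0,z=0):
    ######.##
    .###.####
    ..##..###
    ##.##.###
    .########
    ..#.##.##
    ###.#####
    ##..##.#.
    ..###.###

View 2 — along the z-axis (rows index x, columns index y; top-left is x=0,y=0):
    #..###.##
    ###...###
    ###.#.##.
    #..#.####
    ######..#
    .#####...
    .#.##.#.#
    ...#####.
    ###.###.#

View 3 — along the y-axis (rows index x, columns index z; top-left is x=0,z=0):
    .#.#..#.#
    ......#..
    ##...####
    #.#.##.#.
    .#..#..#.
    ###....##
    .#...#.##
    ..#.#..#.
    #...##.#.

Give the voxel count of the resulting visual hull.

voxel count = 155

before carving: 729 voxels (9×9×9)
V1 x: intersect with YZ mask (59 set) -- 531 left
V2 z: intersect with XY mask (53 set) -- 352 left
V3 y: intersect with XZ mask (35 set) -- 155 left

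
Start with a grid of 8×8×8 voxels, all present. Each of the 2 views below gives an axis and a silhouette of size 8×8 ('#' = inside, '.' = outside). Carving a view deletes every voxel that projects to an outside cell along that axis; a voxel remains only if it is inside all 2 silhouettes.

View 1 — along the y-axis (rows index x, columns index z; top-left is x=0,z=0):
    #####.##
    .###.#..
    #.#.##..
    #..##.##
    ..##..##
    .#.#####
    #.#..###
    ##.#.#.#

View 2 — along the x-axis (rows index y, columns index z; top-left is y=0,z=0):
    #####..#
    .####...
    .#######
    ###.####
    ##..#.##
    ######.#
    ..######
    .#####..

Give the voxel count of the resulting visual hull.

start: 8×8×8 = 512 voxels
after view 1 [y-axis, 40 of 64 cells solid] → remaining = 320
after view 2 [x-axis, 47 of 64 cells solid] → remaining = 232

|visual hull| = 232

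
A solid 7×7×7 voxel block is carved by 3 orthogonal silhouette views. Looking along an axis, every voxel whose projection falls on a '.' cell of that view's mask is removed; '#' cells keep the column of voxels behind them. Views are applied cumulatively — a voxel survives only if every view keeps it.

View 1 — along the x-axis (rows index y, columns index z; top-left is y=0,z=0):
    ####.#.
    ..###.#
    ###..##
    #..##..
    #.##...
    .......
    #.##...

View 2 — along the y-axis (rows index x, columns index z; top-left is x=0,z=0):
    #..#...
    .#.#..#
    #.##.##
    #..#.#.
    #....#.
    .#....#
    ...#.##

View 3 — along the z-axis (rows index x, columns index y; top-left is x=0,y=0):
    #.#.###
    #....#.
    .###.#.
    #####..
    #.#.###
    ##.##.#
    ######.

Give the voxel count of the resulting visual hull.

start: 7×7×7 = 343 voxels
  1. axis=0 (YZ plane), |mask|=23  ⇒  voxels=161
  2. axis=1 (XZ plane), |mask|=20  ⇒  voxels=70
  3. axis=2 (XY plane), |mask|=32  ⇒  voxels=44

44 voxels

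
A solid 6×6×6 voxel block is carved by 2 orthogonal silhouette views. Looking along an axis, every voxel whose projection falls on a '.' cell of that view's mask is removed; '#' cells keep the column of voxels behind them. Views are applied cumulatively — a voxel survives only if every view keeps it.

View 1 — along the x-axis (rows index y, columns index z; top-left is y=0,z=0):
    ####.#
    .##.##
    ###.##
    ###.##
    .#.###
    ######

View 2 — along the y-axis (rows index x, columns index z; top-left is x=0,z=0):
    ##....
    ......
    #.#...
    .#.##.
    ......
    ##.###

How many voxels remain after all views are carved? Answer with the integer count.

57 voxels

initial block: 6^3 = 216
step 1: project along x, AND mask (29/36) → |grid| = 174
step 2: project along y, AND mask (12/36) → |grid| = 57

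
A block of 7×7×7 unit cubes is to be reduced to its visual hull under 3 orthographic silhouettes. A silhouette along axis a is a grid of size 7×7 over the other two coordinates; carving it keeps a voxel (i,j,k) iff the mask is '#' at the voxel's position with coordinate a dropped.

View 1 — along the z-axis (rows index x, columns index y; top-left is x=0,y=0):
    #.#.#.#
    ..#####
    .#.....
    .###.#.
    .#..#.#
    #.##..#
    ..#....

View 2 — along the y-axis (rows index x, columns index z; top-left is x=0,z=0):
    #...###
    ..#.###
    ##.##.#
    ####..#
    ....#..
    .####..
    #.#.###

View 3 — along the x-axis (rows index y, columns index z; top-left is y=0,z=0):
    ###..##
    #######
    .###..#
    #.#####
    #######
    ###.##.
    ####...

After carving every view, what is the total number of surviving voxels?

initial block: 7^3 = 343
  1. axis=2 (XY plane), |mask|=22  ⇒  voxels=154
  2. axis=1 (XZ plane), |mask|=28  ⇒  voxels=85
  3. axis=0 (YZ plane), |mask|=38  ⇒  voxels=59

voxel count = 59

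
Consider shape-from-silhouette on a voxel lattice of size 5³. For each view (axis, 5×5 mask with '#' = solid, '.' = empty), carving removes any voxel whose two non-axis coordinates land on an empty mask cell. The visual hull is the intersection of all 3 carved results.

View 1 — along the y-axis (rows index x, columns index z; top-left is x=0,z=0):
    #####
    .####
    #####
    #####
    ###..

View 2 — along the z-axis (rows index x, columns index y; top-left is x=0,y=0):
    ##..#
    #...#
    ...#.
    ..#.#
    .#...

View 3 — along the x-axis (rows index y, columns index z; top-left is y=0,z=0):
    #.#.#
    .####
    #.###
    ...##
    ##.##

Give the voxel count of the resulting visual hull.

start: 5×5×5 = 125 voxels
after view 1 [y-axis, 22 of 25 cells solid] → remaining = 110
after view 2 [z-axis, 9 of 25 cells solid] → remaining = 41
after view 3 [x-axis, 17 of 25 cells solid] → remaining = 28

remaining voxels: 28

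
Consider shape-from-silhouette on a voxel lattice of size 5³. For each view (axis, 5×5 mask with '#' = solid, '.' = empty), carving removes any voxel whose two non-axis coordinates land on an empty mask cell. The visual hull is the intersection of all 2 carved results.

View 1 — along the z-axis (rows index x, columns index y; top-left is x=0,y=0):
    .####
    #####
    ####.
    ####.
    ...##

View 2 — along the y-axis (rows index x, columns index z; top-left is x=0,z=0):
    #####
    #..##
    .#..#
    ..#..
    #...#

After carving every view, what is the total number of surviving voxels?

51 voxels

start: 5×5×5 = 125 voxels
  1. axis=2 (XY plane), |mask|=19  ⇒  voxels=95
  2. axis=1 (XZ plane), |mask|=13  ⇒  voxels=51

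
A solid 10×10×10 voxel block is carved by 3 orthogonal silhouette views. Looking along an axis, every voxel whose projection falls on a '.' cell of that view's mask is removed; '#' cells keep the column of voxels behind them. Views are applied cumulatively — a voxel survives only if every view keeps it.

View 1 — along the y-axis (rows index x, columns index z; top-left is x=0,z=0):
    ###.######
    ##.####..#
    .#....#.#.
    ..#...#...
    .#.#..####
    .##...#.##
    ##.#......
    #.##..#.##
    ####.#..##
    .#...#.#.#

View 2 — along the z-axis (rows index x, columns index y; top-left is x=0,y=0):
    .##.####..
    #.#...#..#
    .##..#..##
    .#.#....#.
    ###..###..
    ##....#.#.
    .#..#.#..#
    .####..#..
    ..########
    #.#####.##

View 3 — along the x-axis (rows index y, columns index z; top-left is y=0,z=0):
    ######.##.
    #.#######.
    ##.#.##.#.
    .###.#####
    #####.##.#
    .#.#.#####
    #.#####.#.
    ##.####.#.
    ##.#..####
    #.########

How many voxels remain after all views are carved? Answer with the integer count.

start: 10×10×10 = 1000 voxels
after view 1 [y-axis, 52 of 100 cells solid] → remaining = 520
after view 2 [z-axis, 53 of 100 cells solid] → remaining = 289
after view 3 [x-axis, 75 of 100 cells solid] → remaining = 211

|visual hull| = 211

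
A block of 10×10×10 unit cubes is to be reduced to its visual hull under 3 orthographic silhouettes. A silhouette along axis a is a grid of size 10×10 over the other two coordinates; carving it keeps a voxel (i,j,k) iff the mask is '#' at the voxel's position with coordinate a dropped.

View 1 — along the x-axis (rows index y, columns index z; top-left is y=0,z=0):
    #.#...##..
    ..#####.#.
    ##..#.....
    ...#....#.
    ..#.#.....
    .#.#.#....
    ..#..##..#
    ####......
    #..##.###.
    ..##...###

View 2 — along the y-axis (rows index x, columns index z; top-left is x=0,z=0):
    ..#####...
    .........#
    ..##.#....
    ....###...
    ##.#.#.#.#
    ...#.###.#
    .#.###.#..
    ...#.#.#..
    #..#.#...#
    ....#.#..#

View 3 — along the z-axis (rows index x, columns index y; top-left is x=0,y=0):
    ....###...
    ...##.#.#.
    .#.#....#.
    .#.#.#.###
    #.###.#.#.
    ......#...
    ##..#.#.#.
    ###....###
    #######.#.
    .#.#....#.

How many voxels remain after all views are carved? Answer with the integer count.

initial block: 10^3 = 1000
carve view 1 (along x, YZ-mask fill 39/100): 390 voxels remain
carve view 2 (along y, XZ-mask fill 38/100): 146 voxels remain
carve view 3 (along z, XY-mask fill 45/100): 64 voxels remain

remaining voxels: 64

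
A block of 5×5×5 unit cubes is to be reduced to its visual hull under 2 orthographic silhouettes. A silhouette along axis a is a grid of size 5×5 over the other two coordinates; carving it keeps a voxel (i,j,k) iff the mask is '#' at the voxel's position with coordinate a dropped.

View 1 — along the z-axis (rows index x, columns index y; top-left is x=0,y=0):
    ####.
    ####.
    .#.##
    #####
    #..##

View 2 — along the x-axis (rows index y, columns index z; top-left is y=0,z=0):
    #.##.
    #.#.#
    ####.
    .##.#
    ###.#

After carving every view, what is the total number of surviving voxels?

before carving: 125 voxels (5×5×5)
[1] z-view keeps 19 columns → grid now 95
[2] x-view keeps 17 columns → grid now 63

remaining voxels: 63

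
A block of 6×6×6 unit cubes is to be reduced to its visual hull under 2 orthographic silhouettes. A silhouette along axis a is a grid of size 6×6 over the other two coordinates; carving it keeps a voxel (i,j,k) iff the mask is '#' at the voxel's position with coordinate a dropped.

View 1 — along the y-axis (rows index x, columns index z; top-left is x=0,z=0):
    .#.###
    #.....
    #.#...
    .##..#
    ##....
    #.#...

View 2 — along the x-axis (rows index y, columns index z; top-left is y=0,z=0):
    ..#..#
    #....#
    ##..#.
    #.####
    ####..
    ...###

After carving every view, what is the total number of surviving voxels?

start: 6×6×6 = 216 voxels
V1 y: intersect with XZ mask (14 set) -- 84 left
V2 x: intersect with YZ mask (19 set) -- 45 left

45 voxels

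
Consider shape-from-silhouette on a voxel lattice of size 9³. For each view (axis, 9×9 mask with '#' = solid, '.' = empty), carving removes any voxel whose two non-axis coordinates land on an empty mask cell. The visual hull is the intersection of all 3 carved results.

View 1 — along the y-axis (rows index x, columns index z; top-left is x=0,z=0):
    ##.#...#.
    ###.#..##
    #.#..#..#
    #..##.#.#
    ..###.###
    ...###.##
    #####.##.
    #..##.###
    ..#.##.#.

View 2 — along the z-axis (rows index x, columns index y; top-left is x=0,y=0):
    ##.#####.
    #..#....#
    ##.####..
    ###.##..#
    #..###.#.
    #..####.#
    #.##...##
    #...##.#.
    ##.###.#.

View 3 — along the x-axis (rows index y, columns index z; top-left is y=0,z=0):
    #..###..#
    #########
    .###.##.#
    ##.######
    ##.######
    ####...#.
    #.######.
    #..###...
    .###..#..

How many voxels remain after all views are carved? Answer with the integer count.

full grid |V| = 729
step 1: project along y, AND mask (47/81) → |grid| = 423
step 2: project along z, AND mask (48/81) → |grid| = 243
step 3: project along x, AND mask (56/81) → |grid| = 163

|visual hull| = 163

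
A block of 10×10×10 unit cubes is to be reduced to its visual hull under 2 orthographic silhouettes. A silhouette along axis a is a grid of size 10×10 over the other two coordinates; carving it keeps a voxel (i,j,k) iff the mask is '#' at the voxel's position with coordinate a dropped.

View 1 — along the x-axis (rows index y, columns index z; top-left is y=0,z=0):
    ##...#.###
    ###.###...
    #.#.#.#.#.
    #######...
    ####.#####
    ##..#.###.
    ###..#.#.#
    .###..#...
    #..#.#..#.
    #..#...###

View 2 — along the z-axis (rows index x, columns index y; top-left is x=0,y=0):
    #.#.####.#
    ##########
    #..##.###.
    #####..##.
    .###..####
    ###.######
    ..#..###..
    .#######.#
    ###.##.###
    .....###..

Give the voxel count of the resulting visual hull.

|visual hull| = 394

start: 10×10×10 = 1000 voxels
  1. axis=0 (YZ plane), |mask|=58  ⇒  voxels=580
  2. axis=2 (XY plane), |mask|=69  ⇒  voxels=394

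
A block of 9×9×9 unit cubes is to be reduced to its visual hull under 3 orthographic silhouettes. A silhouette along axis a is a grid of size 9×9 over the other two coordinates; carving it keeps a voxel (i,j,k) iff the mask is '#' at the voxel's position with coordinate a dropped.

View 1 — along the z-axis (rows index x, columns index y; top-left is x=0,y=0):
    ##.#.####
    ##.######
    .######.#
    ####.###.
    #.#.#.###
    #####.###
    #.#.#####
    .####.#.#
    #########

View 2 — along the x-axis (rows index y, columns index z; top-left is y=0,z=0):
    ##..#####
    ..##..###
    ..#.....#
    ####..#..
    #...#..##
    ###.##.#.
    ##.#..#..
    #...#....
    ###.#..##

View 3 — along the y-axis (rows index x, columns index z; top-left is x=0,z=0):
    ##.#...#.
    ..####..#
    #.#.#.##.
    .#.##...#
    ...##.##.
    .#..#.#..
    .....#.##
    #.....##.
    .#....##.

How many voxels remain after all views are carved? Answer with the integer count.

remaining voxels: 125

before carving: 729 voxels (9×9×9)
after view 1 [z-axis, 65 of 81 cells solid] → remaining = 585
after view 2 [x-axis, 41 of 81 cells solid] → remaining = 295
after view 3 [y-axis, 34 of 81 cells solid] → remaining = 125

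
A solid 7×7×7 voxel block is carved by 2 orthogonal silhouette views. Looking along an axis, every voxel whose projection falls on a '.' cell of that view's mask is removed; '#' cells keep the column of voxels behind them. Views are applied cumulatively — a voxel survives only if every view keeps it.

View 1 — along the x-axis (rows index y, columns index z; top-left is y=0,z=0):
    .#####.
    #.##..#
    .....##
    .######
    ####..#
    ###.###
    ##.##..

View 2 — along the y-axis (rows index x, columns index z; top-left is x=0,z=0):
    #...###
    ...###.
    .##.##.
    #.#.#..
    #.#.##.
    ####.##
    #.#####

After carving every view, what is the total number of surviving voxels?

before carving: 343 voxels (7×7×7)
V1 x: intersect with YZ mask (32 set) -- 224 left
V2 y: intersect with XZ mask (30 set) -- 133 left

voxel count = 133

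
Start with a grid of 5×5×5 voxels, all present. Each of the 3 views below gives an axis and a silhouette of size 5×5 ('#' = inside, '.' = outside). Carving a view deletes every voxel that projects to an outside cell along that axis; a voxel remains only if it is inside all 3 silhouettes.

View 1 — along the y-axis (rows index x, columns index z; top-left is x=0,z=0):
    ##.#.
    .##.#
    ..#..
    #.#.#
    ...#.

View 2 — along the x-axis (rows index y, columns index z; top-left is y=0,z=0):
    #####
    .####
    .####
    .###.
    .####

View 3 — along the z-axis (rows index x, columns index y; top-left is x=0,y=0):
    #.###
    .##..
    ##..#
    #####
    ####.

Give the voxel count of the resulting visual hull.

initial block: 5^3 = 125
[1] y-view keeps 11 columns → grid now 55
[2] x-view keeps 20 columns → grid now 45
[3] z-view keeps 18 columns → grid now 32

voxel count = 32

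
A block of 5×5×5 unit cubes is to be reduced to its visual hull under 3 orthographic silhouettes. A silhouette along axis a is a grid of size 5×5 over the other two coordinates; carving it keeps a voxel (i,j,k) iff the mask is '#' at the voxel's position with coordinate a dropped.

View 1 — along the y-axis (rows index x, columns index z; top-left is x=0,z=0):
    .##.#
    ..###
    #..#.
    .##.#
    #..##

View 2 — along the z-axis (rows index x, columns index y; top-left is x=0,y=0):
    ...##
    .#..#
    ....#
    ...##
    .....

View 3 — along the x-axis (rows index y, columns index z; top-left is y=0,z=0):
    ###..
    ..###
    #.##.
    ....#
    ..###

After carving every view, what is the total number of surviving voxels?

full grid |V| = 125
[1] y-view keeps 14 columns → grid now 70
[2] z-view keeps 7 columns → grid now 20
[3] x-view keeps 13 columns → grid now 13

13 voxels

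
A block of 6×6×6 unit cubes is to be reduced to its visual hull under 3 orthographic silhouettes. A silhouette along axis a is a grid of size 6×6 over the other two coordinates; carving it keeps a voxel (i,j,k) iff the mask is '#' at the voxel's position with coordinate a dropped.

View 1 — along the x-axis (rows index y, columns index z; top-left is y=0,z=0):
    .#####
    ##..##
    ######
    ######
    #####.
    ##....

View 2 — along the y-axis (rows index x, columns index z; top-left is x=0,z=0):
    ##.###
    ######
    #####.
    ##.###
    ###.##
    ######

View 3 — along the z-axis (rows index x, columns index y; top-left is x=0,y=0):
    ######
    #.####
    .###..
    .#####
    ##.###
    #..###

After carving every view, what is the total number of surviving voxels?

initial block: 6^3 = 216
  1. axis=0 (YZ plane), |mask|=28  ⇒  voxels=168
  2. axis=1 (XZ plane), |mask|=32  ⇒  voxels=152
  3. axis=2 (XY plane), |mask|=28  ⇒  voxels=118

|visual hull| = 118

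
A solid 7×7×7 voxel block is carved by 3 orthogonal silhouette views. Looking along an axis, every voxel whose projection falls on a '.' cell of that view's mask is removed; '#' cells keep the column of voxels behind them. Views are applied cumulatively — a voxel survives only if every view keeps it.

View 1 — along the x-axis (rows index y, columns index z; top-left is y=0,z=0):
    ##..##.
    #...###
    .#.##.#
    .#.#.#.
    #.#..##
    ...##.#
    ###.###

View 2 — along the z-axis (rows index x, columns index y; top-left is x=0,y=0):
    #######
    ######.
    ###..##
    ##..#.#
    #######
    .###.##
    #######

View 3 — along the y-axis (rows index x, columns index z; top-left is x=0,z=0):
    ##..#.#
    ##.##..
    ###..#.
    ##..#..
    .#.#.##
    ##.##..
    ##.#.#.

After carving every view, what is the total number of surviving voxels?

before carving: 343 voxels (7×7×7)
step 1: project along x, AND mask (28/49) → |grid| = 196
step 2: project along z, AND mask (41/49) → |grid| = 165
step 3: project along y, AND mask (27/49) → |grid| = 95

remaining voxels: 95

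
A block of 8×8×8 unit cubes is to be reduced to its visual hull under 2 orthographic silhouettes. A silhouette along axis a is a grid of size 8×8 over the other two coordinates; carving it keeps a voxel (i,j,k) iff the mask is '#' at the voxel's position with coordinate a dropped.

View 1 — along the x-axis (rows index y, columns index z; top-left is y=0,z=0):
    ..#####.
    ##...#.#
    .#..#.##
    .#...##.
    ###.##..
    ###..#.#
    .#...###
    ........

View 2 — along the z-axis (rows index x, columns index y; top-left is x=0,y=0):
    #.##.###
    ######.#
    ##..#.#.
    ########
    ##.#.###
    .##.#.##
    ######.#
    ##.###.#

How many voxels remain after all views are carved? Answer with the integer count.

voxel count = 181

full grid |V| = 512
step 1: project along x, AND mask (30/64) → |grid| = 240
step 2: project along z, AND mask (49/64) → |grid| = 181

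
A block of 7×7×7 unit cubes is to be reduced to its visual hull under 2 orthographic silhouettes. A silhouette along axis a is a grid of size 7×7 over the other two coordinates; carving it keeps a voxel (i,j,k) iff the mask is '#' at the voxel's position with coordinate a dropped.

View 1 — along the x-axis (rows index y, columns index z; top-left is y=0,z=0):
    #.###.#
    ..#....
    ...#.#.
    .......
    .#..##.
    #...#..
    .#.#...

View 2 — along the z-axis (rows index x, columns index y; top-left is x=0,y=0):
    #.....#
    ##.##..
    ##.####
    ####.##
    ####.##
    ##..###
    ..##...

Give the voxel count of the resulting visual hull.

initial block: 7^3 = 343
V1 x: intersect with YZ mask (15 set) -- 105 left
V2 z: intersect with XY mask (31 set) -- 68 left

remaining voxels: 68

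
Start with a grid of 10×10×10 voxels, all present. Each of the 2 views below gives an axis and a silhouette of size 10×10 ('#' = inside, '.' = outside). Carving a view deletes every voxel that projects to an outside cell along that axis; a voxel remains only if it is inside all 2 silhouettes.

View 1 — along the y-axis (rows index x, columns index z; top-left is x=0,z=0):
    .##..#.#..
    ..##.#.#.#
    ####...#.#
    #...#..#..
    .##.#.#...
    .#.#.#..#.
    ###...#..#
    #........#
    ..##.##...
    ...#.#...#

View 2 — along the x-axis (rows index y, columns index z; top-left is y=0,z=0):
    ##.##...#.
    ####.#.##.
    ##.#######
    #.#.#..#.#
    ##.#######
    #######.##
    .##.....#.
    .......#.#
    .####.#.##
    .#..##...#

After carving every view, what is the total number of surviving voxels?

voxel count = 237

start: 10×10×10 = 1000 voxels
  1. axis=1 (XZ plane), |mask|=40  ⇒  voxels=400
  2. axis=0 (YZ plane), |mask|=60  ⇒  voxels=237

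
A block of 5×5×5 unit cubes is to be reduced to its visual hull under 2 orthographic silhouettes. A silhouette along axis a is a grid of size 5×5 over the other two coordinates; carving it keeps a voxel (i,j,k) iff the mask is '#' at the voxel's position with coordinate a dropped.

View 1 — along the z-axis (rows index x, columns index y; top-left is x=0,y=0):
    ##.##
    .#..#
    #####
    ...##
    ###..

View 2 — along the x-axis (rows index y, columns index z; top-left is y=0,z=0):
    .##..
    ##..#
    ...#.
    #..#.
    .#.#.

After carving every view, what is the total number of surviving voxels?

initial block: 5^3 = 125
after view 1 [z-axis, 16 of 25 cells solid] → remaining = 80
after view 2 [x-axis, 10 of 25 cells solid] → remaining = 34

voxel count = 34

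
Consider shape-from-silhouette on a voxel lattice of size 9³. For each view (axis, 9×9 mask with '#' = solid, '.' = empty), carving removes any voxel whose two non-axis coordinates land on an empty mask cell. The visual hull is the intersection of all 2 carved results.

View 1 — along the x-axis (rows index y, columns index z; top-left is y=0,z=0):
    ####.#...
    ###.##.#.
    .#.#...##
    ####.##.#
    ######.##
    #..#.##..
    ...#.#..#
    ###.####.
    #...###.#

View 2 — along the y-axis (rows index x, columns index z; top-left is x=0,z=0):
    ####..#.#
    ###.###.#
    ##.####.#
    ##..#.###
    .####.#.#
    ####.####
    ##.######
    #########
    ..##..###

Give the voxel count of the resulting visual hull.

|visual hull| = 334

initial block: 9^3 = 729
carve view 1 (along x, YZ-mask fill 49/81): 441 voxels remain
carve view 2 (along y, XZ-mask fill 62/81): 334 voxels remain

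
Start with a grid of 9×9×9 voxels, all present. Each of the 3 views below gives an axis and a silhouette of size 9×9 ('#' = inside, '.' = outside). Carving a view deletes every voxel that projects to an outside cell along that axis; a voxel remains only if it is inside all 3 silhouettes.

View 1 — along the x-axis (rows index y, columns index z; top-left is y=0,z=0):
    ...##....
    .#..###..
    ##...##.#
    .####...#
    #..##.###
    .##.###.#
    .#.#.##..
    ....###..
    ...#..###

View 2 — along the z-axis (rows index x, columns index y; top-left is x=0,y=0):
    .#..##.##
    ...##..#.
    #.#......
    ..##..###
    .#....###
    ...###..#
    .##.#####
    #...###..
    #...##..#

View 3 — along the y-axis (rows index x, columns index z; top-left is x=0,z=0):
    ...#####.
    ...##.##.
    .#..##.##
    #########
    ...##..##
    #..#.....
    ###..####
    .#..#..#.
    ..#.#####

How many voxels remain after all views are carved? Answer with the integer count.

103 voxels

start: 9×9×9 = 729 voxels
carve view 1 (along x, YZ-mask fill 39/81): 351 voxels remain
carve view 2 (along z, XY-mask fill 38/81): 169 voxels remain
carve view 3 (along y, XZ-mask fill 45/81): 103 voxels remain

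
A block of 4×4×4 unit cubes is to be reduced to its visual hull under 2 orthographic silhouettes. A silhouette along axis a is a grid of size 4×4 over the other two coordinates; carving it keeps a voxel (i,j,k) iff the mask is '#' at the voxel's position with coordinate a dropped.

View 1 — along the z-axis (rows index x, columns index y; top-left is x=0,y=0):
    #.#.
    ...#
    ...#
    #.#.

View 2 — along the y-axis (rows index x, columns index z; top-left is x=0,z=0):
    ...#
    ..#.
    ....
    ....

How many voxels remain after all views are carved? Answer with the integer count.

full grid |V| = 64
after view 1 [z-axis, 6 of 16 cells solid] → remaining = 24
after view 2 [y-axis, 2 of 16 cells solid] → remaining = 3

|visual hull| = 3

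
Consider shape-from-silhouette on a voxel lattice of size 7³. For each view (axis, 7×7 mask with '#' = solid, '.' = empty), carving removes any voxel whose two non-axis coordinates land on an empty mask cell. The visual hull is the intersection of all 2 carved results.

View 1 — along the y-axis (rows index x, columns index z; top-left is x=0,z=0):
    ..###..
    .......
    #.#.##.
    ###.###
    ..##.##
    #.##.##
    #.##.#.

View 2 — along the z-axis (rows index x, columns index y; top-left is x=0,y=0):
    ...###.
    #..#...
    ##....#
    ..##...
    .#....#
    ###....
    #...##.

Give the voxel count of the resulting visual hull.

voxel count = 68

initial block: 7^3 = 343
carve view 1 (along y, XZ-mask fill 26/49): 182 voxels remain
carve view 2 (along z, XY-mask fill 18/49): 68 voxels remain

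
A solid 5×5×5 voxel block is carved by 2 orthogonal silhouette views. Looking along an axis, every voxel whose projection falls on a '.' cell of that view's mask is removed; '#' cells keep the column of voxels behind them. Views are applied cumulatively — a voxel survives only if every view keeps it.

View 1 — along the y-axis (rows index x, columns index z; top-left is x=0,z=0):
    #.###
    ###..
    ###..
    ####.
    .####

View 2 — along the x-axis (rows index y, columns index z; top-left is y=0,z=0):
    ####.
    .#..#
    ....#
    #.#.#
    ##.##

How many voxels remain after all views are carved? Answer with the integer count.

initial block: 5^3 = 125
after view 1 [y-axis, 18 of 25 cells solid] → remaining = 90
after view 2 [x-axis, 14 of 25 cells solid] → remaining = 48

48 voxels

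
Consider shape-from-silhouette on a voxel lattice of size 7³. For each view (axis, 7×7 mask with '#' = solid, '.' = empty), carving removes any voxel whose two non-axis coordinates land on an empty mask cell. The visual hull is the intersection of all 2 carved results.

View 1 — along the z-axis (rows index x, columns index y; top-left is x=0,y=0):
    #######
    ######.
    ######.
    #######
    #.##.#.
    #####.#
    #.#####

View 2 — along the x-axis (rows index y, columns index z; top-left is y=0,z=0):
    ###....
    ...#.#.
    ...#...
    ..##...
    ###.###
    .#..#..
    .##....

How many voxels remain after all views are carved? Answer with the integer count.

108 voxels

initial block: 7^3 = 343
[1] z-view keeps 42 columns → grid now 294
[2] x-view keeps 18 columns → grid now 108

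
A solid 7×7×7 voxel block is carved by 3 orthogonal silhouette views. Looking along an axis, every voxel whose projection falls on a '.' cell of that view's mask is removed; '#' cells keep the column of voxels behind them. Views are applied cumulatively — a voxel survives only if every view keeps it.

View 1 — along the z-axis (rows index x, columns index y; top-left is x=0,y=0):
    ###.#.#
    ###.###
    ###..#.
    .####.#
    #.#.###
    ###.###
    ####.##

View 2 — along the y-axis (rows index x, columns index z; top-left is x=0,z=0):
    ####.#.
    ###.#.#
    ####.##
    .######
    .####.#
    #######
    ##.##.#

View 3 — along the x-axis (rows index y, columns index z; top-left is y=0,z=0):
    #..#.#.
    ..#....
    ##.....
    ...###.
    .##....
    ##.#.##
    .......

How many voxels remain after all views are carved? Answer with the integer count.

before carving: 343 voxels (7×7×7)
carve view 1 (along z, XY-mask fill 37/49): 259 voxels remain
carve view 2 (along y, XZ-mask fill 39/49): 206 voxels remain
carve view 3 (along x, YZ-mask fill 16/49): 65 voxels remain

|visual hull| = 65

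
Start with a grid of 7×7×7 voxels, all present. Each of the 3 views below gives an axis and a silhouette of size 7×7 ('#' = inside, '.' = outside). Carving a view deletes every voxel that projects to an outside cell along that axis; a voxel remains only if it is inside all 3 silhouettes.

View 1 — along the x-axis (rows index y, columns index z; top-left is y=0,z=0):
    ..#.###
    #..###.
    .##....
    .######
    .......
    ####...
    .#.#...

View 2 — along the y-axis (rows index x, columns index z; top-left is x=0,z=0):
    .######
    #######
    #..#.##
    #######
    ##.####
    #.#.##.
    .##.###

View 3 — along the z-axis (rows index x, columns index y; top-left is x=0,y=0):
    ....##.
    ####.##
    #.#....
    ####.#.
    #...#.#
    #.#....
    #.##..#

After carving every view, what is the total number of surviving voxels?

remaining voxels: 68

before carving: 343 voxels (7×7×7)
step 1: project along x, AND mask (22/49) → |grid| = 154
step 2: project along y, AND mask (39/49) → |grid| = 121
step 3: project along z, AND mask (24/49) → |grid| = 68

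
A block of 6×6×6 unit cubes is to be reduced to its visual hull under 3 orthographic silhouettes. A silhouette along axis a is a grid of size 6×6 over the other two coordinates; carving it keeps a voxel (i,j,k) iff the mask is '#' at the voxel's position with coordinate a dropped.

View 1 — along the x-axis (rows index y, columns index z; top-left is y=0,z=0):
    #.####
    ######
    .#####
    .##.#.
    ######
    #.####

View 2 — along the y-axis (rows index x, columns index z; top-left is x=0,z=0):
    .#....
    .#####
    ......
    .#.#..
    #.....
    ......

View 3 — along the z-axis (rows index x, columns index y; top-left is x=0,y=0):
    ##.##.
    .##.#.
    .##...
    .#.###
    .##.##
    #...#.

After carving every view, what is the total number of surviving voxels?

before carving: 216 voxels (6×6×6)
[1] x-view keeps 30 columns → grid now 180
[2] y-view keeps 9 columns → grid now 43
[3] z-view keeps 19 columns → grid now 27

remaining voxels: 27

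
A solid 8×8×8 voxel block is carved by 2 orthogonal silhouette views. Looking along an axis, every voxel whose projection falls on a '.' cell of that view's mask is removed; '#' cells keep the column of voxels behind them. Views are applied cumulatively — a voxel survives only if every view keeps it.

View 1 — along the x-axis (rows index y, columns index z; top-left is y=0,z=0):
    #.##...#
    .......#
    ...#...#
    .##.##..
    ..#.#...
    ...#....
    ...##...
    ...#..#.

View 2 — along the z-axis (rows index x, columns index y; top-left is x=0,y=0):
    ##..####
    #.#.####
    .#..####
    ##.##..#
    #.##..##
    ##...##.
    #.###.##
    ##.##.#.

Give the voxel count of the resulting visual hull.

initial block: 8^3 = 512
  1. axis=0 (YZ plane), |mask|=18  ⇒  voxels=144
  2. axis=2 (XY plane), |mask|=42  ⇒  voxels=97

remaining voxels: 97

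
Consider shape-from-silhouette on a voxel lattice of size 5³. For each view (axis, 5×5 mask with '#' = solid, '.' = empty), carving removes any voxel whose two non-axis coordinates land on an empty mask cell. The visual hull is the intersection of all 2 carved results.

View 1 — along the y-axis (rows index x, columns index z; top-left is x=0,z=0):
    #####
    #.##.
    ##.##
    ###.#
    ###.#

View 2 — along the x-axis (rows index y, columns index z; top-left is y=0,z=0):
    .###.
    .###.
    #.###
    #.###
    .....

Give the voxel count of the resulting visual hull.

start: 5×5×5 = 125 voxels
[1] y-view keeps 20 columns → grid now 100
[2] x-view keeps 14 columns → grid now 54

|visual hull| = 54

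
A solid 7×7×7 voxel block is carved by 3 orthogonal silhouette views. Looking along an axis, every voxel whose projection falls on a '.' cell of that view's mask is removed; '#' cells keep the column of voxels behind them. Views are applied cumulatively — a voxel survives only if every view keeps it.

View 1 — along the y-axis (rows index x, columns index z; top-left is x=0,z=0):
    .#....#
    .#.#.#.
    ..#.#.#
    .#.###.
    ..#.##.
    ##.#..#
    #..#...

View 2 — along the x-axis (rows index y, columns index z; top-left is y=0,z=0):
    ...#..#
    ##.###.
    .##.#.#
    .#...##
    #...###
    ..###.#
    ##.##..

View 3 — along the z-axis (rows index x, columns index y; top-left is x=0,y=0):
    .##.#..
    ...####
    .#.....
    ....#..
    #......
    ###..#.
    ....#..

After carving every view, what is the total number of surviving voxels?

voxel count = 23

start: 7×7×7 = 343 voxels
[1] y-view keeps 21 columns → grid now 147
[2] x-view keeps 26 columns → grid now 81
[3] z-view keeps 15 columns → grid now 23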